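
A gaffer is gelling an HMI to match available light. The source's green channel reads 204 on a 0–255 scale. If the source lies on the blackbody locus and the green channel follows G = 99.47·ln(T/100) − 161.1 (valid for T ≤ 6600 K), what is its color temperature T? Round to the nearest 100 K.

3900 K

ln t = (204 + 161.1) / 99.47 = 3.6705.
t = e^3.6705 = 39.270.
T = 100·t = 3927 K → 3900 K to the nearest 100 K.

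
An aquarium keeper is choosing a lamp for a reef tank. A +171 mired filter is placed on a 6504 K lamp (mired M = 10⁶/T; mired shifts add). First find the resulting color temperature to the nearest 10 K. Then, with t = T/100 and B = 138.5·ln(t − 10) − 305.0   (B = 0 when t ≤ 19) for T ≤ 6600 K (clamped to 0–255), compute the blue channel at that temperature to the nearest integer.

M_in = 10⁶/6504 = 153.75; M_out = 153.75 + (+171) = 324.75.
T_out = 10⁶/324.75 = 3079.3 K → 3080 K; t = 30.8.
B = 138.5·ln(30.8 − 10) − 305.0 = 138.5·ln 20.8 − 305.0 = 138.5·3.0350 − 305.0 = 115.341.
Rounded: 115.

115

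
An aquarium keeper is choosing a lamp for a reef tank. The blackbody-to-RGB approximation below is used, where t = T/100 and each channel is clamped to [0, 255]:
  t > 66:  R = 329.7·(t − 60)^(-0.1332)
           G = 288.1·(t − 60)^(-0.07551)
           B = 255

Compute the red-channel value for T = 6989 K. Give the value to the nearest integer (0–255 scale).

t = 6989/100 = 69.89; the t > 66 branch applies.
R = 329.7·(69.89 − 60)^(-0.1332) = 329.7·9.89^(-0.1332) = 329.7·0.73695 = 242.973.
Rounded: 243.

243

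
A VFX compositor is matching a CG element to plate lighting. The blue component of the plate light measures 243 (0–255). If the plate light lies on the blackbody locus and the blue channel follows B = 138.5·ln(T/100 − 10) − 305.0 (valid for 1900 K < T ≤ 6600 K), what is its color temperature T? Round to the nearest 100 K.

ln(t − 10) = (243 + 305.0) / 138.5 = 3.9567.
t − 10 = e^3.9567 = 52.283, so t = 62.283.
T = 100·t = 6228 K → 6200 K to the nearest 100 K.

6200 K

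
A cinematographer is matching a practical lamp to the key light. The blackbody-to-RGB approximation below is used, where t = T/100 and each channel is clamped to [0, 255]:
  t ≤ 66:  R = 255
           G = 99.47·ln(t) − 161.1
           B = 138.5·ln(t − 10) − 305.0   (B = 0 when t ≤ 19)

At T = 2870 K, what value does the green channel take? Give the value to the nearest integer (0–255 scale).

t = 2870/100 = 28.7; the t ≤ 66 branch applies.
G = 99.47·ln 28.7 − 161.1 = 99.47·3.3569 − 161.1 = 172.811.
Rounded: 173.

173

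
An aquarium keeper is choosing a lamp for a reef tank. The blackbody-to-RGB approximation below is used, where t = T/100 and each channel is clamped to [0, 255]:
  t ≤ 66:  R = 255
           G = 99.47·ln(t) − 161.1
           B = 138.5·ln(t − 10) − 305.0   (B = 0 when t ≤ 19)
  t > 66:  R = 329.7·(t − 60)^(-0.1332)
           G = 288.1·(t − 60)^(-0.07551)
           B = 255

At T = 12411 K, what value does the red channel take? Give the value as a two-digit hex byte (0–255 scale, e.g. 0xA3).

t = 12411/100 = 124.11; the t > 66 branch applies.
R = 329.7·(124.11 − 60)^(-0.1332) = 329.7·64.11^(-0.1332) = 329.7·0.57454 = 189.425.
Rounded: 189; in hex, 0xBD.

0xBD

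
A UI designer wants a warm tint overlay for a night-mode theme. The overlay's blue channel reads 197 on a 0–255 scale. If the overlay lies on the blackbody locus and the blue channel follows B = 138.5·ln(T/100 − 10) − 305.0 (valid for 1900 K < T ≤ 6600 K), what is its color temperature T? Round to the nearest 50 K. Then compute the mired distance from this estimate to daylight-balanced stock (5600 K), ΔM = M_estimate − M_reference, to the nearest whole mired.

ln(t − 10) = (197 + 305.0) / 138.5 = 3.6245.
t − 10 = e^3.6245 = 37.508, so t = 47.508.
T = 100·t = 4751 K → 4750 K to the nearest 50 K.
M_estimate = 10⁶/4750 = 210.53; M_reference = 10⁶/5600 = 178.57.
ΔM = 210.53 − 178.57 = 31.95 → +32 mireds.

+32 mireds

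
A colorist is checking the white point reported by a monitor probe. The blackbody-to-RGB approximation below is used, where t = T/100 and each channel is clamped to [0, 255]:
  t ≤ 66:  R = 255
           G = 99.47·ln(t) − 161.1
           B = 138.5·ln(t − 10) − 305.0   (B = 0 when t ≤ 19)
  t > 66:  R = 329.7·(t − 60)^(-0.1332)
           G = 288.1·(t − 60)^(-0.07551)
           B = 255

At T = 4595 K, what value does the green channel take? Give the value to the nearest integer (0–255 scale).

t = 4595/100 = 45.95; the t ≤ 66 branch applies.
G = 99.47·ln 45.95 − 161.1 = 99.47·3.8276 − 161.1 = 219.627.
Rounded: 220.

220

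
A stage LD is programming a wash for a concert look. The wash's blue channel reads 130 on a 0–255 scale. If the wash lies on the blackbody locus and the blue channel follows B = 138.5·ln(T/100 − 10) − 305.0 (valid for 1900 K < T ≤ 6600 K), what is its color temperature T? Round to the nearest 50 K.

3300 K

ln(t − 10) = (130 + 305.0) / 138.5 = 3.1408.
t − 10 = e^3.1408 = 23.122, so t = 33.122.
T = 100·t = 3312 K → 3300 K to the nearest 50 K.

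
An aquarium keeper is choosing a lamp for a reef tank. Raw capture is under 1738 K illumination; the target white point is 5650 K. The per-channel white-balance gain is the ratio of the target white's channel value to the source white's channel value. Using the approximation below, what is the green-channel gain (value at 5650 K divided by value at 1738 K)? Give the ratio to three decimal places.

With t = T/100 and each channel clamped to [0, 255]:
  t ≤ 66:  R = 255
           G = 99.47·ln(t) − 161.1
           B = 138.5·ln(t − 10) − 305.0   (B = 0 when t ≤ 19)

1.954

At 1738 K (t = 17.38):
  G = 99.47·ln 17.38 − 161.1 = 99.47·2.8553 − 161.1 = 122.919.
At 5650 K (t = 56.5):
  G = 99.47·ln 56.5 − 161.1 = 99.47·4.0342 − 161.1 = 240.186.
Gain = 240.186 / 122.919 = 1.9540 → 1.954.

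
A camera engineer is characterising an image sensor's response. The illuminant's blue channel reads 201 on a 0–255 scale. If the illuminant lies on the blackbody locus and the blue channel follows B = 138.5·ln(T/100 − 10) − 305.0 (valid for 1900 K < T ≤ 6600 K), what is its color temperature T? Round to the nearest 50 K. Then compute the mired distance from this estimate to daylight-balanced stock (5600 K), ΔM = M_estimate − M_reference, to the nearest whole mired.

ln(t − 10) = (201 + 305.0) / 138.5 = 3.6534.
t − 10 = e^3.6534 = 38.607, so t = 48.607.
T = 100·t = 4861 K → 4850 K to the nearest 50 K.
M_estimate = 10⁶/4850 = 206.19; M_reference = 10⁶/5600 = 178.57.
ΔM = 206.19 − 178.57 = 27.61 → +28 mireds.

+28 mireds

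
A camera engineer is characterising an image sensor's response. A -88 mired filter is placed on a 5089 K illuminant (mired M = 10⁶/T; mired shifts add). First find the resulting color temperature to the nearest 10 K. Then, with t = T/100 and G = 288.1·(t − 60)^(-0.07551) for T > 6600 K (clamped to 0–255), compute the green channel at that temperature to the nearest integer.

M_in = 10⁶/5089 = 196.50; M_out = 196.50 + (-88) = 108.50.
T_out = 10⁶/108.50 = 9216.4 K → 9220 K; t = 92.2.
G = 288.1·(92.2 − 60)^(-0.07551) = 288.1·32.2^(-0.07551) = 288.1·0.76938 = 221.659.
Rounded: 222.

222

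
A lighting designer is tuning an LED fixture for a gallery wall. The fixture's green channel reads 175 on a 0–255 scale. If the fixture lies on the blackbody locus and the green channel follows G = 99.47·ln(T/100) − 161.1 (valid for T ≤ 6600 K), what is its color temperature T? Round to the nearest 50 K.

2950 K

ln t = (175 + 161.1) / 99.47 = 3.3789.
t = e^3.3789 = 29.339.
T = 100·t = 2934 K → 2950 K to the nearest 50 K.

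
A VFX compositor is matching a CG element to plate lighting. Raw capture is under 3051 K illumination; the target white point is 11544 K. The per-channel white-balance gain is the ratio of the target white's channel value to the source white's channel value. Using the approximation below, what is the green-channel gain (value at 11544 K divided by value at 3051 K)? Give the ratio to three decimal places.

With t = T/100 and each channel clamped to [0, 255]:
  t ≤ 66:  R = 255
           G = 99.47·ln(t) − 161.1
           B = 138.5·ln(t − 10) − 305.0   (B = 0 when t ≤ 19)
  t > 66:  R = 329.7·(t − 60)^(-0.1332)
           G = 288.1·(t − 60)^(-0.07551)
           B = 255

At 3051 K (t = 30.51):
  G = 99.47·ln 30.51 − 161.1 = 99.47·3.4181 − 161.1 = 178.894.
At 11544 K (t = 115.44):
  G = 288.1·(115.44 − 60)^(-0.07551) = 288.1·55.44^(-0.07551) = 288.1·0.73845 = 212.749.
Gain = 212.749 / 178.894 = 1.1892 → 1.189.

1.189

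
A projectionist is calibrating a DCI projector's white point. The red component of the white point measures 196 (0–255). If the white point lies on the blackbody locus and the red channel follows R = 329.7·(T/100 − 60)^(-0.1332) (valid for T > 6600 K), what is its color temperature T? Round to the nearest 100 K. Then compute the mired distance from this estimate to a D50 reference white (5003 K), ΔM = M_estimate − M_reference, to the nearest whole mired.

-109 mireds

(t − 60)^(-0.1332) = 196/329.7 = 0.59448.
t − 60 = 0.59448^(1/-0.1332) = 0.59448^(-7.508) = 49.621, so t = 109.621.
T = 100·t = 10962 K → 11000 K to the nearest 100 K.
M_estimate = 10⁶/11000 = 90.91; M_reference = 10⁶/5003 = 199.88.
ΔM = 90.91 − 199.88 = -108.97 → -109 mireds.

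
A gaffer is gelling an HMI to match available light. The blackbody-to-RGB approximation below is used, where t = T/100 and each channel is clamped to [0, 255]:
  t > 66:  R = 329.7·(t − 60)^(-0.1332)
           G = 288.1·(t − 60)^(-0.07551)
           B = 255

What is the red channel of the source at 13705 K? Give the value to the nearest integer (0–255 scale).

185

t = 13705/100 = 137.05; the t > 66 branch applies.
R = 329.7·(137.05 − 60)^(-0.1332) = 329.7·77.05^(-0.1332) = 329.7·0.56064 = 184.842.
Rounded: 185.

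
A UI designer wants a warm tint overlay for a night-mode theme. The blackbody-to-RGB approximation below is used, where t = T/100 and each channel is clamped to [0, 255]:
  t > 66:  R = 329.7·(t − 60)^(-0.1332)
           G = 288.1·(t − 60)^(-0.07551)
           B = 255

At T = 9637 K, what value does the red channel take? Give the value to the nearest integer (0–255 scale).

t = 9637/100 = 96.37; the t > 66 branch applies.
R = 329.7·(96.37 − 60)^(-0.1332) = 329.7·36.37^(-0.1332) = 329.7·0.61960 = 204.281.
Rounded: 204.

204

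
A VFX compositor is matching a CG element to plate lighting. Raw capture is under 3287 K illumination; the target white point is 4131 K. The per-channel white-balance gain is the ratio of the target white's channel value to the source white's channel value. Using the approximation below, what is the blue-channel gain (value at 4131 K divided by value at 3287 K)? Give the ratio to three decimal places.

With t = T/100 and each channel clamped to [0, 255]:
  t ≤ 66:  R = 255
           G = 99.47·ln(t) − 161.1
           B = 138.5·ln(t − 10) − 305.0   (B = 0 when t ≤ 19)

1.339

At 3287 K (t = 32.87):
  B = 138.5·ln(32.87 − 10) − 305.0 = 138.5·ln 22.87 − 305.0 = 138.5·3.1298 − 305.0 = 128.481.
At 4131 K (t = 41.31):
  B = 138.5·ln(41.31 − 10) − 305.0 = 138.5·ln 31.31 − 305.0 = 138.5·3.4439 − 305.0 = 171.985.
Gain = 171.985 / 128.481 = 1.3386 → 1.339.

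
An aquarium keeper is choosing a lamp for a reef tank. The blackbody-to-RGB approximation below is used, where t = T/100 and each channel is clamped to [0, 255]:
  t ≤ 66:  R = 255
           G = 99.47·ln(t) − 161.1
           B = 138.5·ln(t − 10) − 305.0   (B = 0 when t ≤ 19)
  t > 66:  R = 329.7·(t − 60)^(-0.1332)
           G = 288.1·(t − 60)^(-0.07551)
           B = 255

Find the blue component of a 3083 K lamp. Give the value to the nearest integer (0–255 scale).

t = 3083/100 = 30.83; the t ≤ 66 branch applies.
B = 138.5·ln(30.83 − 10) − 305.0 = 138.5·ln 20.83 − 305.0 = 138.5·3.0364 − 305.0 = 115.541.
Rounded: 116.

116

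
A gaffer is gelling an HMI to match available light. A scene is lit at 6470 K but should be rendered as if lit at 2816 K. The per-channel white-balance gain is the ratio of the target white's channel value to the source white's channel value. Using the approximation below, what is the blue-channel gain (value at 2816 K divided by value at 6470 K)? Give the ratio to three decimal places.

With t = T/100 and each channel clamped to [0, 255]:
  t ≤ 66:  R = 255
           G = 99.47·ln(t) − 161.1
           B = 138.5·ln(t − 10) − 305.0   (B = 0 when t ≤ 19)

At 6470 K (t = 64.7):
  B = 138.5·ln(64.7 − 10) − 305.0 = 138.5·ln 54.7 − 305.0 = 138.5·4.0019 − 305.0 = 249.258.
At 2816 K (t = 28.16):
  B = 138.5·ln(28.16 − 10) − 305.0 = 138.5·ln 18.16 − 305.0 = 138.5·2.8992 − 305.0 = 96.542.
Gain = 96.542 / 249.258 = 0.3873 → 0.387.

0.387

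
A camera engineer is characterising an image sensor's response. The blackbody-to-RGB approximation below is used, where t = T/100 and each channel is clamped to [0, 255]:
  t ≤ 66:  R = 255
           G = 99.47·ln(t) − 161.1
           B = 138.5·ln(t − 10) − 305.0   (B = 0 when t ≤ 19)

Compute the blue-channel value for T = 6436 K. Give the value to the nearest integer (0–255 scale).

248

t = 6436/100 = 64.36; the t ≤ 66 branch applies.
B = 138.5·ln(64.36 − 10) − 305.0 = 138.5·ln 54.36 − 305.0 = 138.5·3.9956 − 305.0 = 248.395.
Rounded: 248.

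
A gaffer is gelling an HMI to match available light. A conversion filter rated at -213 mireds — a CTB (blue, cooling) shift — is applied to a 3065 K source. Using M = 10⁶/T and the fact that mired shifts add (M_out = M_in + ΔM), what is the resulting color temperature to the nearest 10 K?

8830 K

M_in = 10⁶/3065 = 326.26 mireds.
M_out = 326.26 + (-213) = 113.26 mireds.
T_out = 10⁶/113.26 = 8828.9 K → 8830 K.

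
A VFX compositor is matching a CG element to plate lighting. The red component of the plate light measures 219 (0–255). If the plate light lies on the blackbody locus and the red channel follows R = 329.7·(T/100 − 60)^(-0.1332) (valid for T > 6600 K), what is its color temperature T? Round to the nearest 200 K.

(t − 60)^(-0.1332) = 219/329.7 = 0.66424.
t − 60 = 0.66424^(1/-0.1332) = 0.66424^(-7.508) = 21.572, so t = 81.572.
T = 100·t = 8157 K → 8200 K to the nearest 200 K.

8200 K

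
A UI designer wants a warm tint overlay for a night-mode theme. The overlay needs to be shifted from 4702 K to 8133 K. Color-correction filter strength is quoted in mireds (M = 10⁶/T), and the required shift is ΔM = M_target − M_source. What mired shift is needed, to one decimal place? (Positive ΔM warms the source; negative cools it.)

M_source = 10⁶/4702 = 212.675; M_target = 10⁶/8133 = 122.956.
ΔM = 122.956 − 212.675 = -89.720 → -89.7 mireds, a cooling shift.

-89.7 mireds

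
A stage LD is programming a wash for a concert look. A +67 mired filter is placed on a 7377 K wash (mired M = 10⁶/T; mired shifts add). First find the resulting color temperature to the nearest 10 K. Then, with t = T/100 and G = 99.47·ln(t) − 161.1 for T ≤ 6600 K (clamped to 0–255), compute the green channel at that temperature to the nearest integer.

M_in = 10⁶/7377 = 135.56; M_out = 135.56 + (+67) = 202.56.
T_out = 10⁶/202.56 = 4936.9 K → 4940 K; t = 49.4.
G = 99.47·ln 49.4 − 161.1 = 99.47·3.9000 − 161.1 = 226.828.
Rounded: 227.

227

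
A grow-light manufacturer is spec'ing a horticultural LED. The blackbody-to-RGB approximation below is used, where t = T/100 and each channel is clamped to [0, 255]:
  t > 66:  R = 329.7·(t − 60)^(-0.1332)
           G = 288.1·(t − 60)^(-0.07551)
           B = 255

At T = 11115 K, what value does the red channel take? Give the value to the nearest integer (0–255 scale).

195

t = 11115/100 = 111.15; the t > 66 branch applies.
R = 329.7·(111.15 − 60)^(-0.1332) = 329.7·51.15^(-0.1332) = 329.7·0.59208 = 195.209.
Rounded: 195.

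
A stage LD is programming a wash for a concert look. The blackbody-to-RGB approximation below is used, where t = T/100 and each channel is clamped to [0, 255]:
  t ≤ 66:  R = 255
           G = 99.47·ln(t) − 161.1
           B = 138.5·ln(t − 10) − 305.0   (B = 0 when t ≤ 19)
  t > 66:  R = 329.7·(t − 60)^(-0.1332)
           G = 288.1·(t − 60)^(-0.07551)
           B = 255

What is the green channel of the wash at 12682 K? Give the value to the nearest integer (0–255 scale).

210

t = 12682/100 = 126.82; the t > 66 branch applies.
G = 288.1·(126.82 − 60)^(-0.07551) = 288.1·66.82^(-0.07551) = 288.1·0.72812 = 209.771.
Rounded: 210.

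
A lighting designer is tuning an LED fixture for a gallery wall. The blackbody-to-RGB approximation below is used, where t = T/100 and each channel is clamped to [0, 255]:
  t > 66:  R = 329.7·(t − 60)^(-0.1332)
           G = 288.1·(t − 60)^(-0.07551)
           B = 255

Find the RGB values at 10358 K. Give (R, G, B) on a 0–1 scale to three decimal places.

t = 10358/100 = 103.58; the t > 66 branch applies.
R = 329.7·(103.58 − 60)^(-0.1332) = 329.7·43.58^(-0.1332) = 329.7·0.60485 = 199.419.
G = 288.1·(103.58 − 60)^(-0.07551) = 288.1·43.58^(-0.07551) = 288.1·0.75200 = 216.651.
B = 255 by definition for t > 66.
Dividing each by 255: (0.7820, 0.8496, 1.0000) → (0.782, 0.850, 1.000).

(0.782, 0.850, 1.000)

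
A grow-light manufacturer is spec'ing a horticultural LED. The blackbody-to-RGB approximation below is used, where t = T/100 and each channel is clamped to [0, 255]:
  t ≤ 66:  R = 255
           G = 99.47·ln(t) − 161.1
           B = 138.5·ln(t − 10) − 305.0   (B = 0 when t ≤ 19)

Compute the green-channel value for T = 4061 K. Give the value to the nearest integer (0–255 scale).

t = 4061/100 = 40.61; the t ≤ 66 branch applies.
G = 99.47·ln 40.61 − 161.1 = 99.47·3.7040 − 161.1 = 207.338.
Rounded: 207.

207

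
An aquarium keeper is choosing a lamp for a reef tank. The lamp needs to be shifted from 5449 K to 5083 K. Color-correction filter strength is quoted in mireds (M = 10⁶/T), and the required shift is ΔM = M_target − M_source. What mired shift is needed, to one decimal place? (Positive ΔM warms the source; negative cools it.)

M_source = 10⁶/5449 = 183.520; M_target = 10⁶/5083 = 196.734.
ΔM = 196.734 − 183.520 = 13.214 → +13.2 mireds, a warming shift.

+13.2 mireds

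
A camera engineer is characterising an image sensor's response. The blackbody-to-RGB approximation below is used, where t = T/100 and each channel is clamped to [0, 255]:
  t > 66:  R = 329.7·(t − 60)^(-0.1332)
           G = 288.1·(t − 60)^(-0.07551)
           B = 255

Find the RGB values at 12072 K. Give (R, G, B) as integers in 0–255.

t = 12072/100 = 120.72; the t > 66 branch applies.
R = 329.7·(120.72 − 60)^(-0.1332) = 329.7·60.72^(-0.1332) = 329.7·0.57871 = 190.800.
G = 288.1·(120.72 − 60)^(-0.07551) = 288.1·60.72^(-0.07551) = 288.1·0.73340 = 211.292.
B = 255 by definition for t > 66.
Rounded: (191, 211, 255).

(191, 211, 255)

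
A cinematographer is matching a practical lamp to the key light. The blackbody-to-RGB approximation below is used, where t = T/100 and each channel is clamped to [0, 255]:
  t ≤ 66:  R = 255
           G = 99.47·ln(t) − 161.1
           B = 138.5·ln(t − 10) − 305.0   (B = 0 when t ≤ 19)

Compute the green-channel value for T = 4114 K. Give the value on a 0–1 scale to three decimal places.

t = 4114/100 = 41.14; the t ≤ 66 branch applies.
G = 99.47·ln 41.14 − 161.1 = 99.47·3.7170 − 161.1 = 208.628.
On a 0–1 scale: 208.628/255 = 0.8181 → 0.818.

0.818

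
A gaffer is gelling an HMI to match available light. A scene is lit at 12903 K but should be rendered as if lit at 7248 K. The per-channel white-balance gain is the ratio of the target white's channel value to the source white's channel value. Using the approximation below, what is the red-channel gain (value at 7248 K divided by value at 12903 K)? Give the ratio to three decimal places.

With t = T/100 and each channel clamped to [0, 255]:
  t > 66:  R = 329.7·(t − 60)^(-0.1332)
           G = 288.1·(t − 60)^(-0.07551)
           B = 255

At 12903 K (t = 129.03):
  R = 329.7·(129.03 − 60)^(-0.1332) = 329.7·69.03^(-0.1332) = 329.7·0.56891 = 187.568.
At 7248 K (t = 72.48):
  R = 329.7·(72.48 − 60)^(-0.1332) = 329.7·12.48^(-0.1332) = 329.7·0.71447 = 235.561.
Gain = 235.561 / 187.568 = 1.2559 → 1.256.

1.256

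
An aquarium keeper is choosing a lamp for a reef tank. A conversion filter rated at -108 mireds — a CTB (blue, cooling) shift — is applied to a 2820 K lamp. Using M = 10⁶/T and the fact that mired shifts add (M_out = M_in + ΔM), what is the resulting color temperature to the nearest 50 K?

M_in = 10⁶/2820 = 354.61 mireds.
M_out = 354.61 + (-108) = 246.61 mireds.
T_out = 10⁶/246.61 = 4055.0 K → 4050 K.

4050 K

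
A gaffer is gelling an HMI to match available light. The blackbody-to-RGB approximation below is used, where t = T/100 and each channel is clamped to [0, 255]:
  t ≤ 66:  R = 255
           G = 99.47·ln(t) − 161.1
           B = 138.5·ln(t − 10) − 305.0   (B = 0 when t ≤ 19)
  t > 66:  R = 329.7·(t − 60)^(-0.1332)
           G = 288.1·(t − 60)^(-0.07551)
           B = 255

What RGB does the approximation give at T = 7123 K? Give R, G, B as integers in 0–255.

R=239, G=240, B=255

t = 7123/100 = 71.23; the t > 66 branch applies.
R = 329.7·(71.23 − 60)^(-0.1332) = 329.7·11.23^(-0.1332) = 329.7·0.72459 = 238.896.
G = 288.1·(71.23 − 60)^(-0.07551) = 288.1·11.23^(-0.07551) = 288.1·0.83308 = 240.010.
B = 255 by definition for t > 66.
Rounded: (239, 240, 255).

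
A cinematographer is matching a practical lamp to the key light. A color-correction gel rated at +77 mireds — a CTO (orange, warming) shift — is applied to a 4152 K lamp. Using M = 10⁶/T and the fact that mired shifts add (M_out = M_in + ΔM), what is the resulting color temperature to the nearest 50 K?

M_in = 10⁶/4152 = 240.85 mireds.
M_out = 240.85 + (+77) = 317.85 mireds.
T_out = 10⁶/317.85 = 3146.2 K → 3150 K.

3150 K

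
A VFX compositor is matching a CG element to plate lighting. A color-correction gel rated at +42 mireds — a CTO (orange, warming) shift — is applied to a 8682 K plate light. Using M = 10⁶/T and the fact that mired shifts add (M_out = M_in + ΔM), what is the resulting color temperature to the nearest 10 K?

M_in = 10⁶/8682 = 115.18 mireds.
M_out = 115.18 + (+42) = 157.18 mireds.
T_out = 10⁶/157.18 = 6362.1 K → 6360 K.

6360 K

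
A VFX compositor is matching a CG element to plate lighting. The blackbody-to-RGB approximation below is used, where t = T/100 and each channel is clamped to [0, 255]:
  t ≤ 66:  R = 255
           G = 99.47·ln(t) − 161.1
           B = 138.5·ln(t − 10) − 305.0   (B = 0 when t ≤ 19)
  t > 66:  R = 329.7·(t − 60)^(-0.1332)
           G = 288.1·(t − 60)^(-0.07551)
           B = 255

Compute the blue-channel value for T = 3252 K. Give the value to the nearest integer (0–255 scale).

t = 3252/100 = 32.52; the t ≤ 66 branch applies.
B = 138.5·ln(32.52 − 10) − 305.0 = 138.5·ln 22.52 − 305.0 = 138.5·3.1144 − 305.0 = 126.345.
Rounded: 126.

126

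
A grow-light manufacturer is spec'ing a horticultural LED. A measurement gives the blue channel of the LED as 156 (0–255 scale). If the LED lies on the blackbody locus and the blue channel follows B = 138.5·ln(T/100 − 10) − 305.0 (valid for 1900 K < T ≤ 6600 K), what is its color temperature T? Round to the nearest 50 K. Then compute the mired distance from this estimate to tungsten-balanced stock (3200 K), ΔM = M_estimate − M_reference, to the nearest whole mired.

-49 mireds

ln(t − 10) = (156 + 305.0) / 138.5 = 3.3285.
t − 10 = e^3.3285 = 27.897, so t = 37.897.
T = 100·t = 3790 K → 3800 K to the nearest 50 K.
M_estimate = 10⁶/3800 = 263.16; M_reference = 10⁶/3200 = 312.50.
ΔM = 263.16 − 312.50 = -49.34 → -49 mireds.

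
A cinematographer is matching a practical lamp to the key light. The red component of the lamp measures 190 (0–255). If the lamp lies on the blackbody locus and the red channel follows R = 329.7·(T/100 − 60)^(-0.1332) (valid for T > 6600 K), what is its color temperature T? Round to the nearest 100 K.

12300 K

(t − 60)^(-0.1332) = 190/329.7 = 0.57628.
t − 60 = 0.57628^(1/-0.1332) = 0.57628^(-7.508) = 62.667, so t = 122.667.
T = 100·t = 12267 K → 12300 K to the nearest 100 K.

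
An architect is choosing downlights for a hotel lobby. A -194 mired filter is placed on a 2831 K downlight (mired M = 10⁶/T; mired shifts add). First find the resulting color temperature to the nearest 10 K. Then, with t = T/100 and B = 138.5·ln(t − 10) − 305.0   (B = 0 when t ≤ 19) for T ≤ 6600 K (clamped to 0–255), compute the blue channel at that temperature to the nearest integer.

M_in = 10⁶/2831 = 353.23; M_out = 353.23 + (-194) = 159.23.
T_out = 10⁶/159.23 = 6280.1 K → 6280 K; t = 62.8.
B = 138.5·ln(62.8 − 10) − 305.0 = 138.5·ln 52.8 − 305.0 = 138.5·3.9665 − 305.0 = 244.362.
Rounded: 244.

244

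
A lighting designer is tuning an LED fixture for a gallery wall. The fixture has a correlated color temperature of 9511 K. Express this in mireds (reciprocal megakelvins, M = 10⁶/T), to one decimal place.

105.1 mireds

M = 10⁶ / 9511 = 105.141 → 105.1 mireds.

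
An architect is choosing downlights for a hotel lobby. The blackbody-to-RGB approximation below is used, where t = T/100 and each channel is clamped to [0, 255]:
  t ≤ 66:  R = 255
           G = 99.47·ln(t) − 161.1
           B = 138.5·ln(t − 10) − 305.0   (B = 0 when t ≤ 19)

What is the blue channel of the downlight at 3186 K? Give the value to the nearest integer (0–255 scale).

t = 3186/100 = 31.86; the t ≤ 66 branch applies.
B = 138.5·ln(31.86 − 10) − 305.0 = 138.5·ln 21.86 − 305.0 = 138.5·3.0847 − 305.0 = 122.225.
Rounded: 122.

122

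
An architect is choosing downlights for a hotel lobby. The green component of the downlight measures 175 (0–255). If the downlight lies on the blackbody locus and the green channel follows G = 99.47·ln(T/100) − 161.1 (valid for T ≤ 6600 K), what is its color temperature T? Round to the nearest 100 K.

2900 K

ln t = (175 + 161.1) / 99.47 = 3.3789.
t = e^3.3789 = 29.339.
T = 100·t = 2934 K → 2900 K to the nearest 100 K.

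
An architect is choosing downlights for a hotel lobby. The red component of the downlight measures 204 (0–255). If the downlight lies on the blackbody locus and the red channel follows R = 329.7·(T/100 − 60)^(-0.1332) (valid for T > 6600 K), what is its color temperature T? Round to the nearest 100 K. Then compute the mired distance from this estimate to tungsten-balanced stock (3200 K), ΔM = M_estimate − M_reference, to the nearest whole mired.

(t − 60)^(-0.1332) = 204/329.7 = 0.61874.
t − 60 = 0.61874^(1/-0.1332) = 0.61874^(-7.508) = 36.748, so t = 96.748.
T = 100·t = 9675 K → 9700 K to the nearest 100 K.
M_estimate = 10⁶/9700 = 103.09; M_reference = 10⁶/3200 = 312.50.
ΔM = 103.09 − 312.50 = -209.41 → -209 mireds.

-209 mireds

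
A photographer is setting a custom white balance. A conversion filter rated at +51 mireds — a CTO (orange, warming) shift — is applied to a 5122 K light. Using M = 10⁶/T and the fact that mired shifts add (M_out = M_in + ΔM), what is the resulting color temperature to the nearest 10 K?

M_in = 10⁶/5122 = 195.24 mireds.
M_out = 195.24 + (+51) = 246.24 mireds.
T_out = 10⁶/246.24 = 4061.1 K → 4060 K.

4060 K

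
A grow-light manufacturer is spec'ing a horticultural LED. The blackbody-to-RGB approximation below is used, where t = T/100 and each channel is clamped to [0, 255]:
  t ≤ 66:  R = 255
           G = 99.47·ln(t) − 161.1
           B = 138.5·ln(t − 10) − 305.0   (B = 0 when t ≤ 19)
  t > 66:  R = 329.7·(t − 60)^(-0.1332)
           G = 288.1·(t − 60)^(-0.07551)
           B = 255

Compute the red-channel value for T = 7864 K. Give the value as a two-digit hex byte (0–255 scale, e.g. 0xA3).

0xDF

t = 7864/100 = 78.64; the t > 66 branch applies.
R = 329.7·(78.64 − 60)^(-0.1332) = 329.7·18.64^(-0.1332) = 329.7·0.67729 = 223.304.
Rounded: 223; in hex, 0xDF.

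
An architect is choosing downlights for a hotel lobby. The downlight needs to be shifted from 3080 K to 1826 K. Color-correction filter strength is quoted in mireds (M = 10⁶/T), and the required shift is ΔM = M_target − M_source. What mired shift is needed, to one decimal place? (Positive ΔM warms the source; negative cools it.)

M_source = 10⁶/3080 = 324.675; M_target = 10⁶/1826 = 547.645.
ΔM = 547.645 − 324.675 = 222.970 → +223.0 mireds, a warming shift.

+223.0 mireds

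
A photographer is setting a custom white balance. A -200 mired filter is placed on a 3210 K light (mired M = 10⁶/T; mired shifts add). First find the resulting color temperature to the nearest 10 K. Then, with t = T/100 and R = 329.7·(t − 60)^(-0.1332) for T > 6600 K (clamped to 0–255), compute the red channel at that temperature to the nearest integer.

M_in = 10⁶/3210 = 311.53; M_out = 311.53 + (-200) = 111.53.
T_out = 10⁶/111.53 = 8966.5 K → 8970 K; t = 89.7.
R = 329.7·(89.7 − 60)^(-0.1332) = 329.7·29.7^(-0.1332) = 329.7·0.63654 = 209.869.
Rounded: 210.

210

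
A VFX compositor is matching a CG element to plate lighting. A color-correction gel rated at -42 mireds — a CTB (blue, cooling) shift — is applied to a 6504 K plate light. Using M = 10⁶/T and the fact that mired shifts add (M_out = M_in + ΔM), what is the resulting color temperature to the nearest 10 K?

M_in = 10⁶/6504 = 153.75 mireds.
M_out = 153.75 + (-42) = 111.75 mireds.
T_out = 10⁶/111.75 = 8948.4 K → 8950 K.

8950 K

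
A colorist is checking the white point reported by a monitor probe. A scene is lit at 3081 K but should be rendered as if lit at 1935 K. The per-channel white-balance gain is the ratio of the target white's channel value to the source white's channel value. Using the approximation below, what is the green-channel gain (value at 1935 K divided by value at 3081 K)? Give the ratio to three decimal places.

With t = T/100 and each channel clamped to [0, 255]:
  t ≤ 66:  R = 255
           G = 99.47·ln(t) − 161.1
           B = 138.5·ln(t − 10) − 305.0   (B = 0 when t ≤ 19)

At 3081 K (t = 30.81):
  G = 99.47·ln 30.81 − 161.1 = 99.47·3.4278 − 161.1 = 179.867.
At 1935 K (t = 19.35):
  G = 99.47·ln 19.35 − 161.1 = 99.47·2.9627 − 161.1 = 133.599.
Gain = 133.599 / 179.867 = 0.7428 → 0.743.

0.743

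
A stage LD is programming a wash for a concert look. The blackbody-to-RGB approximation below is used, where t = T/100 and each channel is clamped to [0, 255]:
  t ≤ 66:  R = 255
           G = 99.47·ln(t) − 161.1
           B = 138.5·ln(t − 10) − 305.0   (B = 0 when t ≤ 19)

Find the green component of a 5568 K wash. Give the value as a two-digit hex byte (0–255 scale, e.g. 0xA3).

0xEF

t = 5568/100 = 55.68; the t ≤ 66 branch applies.
G = 99.47·ln 55.68 − 161.1 = 99.47·4.0196 − 161.1 = 238.732.
Rounded: 239; in hex, 0xEF.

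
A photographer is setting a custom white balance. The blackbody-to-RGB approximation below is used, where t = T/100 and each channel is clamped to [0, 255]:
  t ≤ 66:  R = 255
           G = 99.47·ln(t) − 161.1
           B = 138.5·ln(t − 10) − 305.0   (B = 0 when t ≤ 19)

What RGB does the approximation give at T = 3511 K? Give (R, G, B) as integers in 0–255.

(255, 193, 141)

t = 3511/100 = 35.11; the t ≤ 66 branch applies.
R = 255 by definition for t ≤ 66.
G = 99.47·ln 35.11 − 161.1 = 99.47·3.5585 − 161.1 = 192.863.
B = 138.5·ln(35.11 − 10) − 305.0 = 138.5·ln 25.11 − 305.0 = 138.5·3.2233 − 305.0 = 141.422.
Rounded: (255, 193, 141).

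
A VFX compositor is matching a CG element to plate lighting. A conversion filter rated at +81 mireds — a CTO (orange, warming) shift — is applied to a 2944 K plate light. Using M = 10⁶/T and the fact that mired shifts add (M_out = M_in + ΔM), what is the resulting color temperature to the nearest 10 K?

2380 K

M_in = 10⁶/2944 = 339.67 mireds.
M_out = 339.67 + (+81) = 420.67 mireds.
T_out = 10⁶/420.67 = 2377.1 K → 2380 K.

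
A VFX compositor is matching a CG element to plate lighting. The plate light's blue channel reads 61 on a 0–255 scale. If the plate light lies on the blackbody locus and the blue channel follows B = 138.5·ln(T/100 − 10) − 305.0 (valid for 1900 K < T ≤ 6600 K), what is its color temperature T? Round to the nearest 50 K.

2400 K

ln(t − 10) = (61 + 305.0) / 138.5 = 2.6426.
t − 10 = e^2.6426 = 14.050, so t = 24.050.
T = 100·t = 2405 K → 2400 K to the nearest 50 K.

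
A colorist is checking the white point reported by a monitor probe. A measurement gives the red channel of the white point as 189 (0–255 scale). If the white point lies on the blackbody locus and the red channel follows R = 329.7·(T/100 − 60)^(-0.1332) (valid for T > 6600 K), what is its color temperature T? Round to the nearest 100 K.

(t − 60)^(-0.1332) = 189/329.7 = 0.57325.
t − 60 = 0.57325^(1/-0.1332) = 0.57325^(-7.508) = 65.199, so t = 125.199.
T = 100·t = 12520 K → 12500 K to the nearest 100 K.

12500 K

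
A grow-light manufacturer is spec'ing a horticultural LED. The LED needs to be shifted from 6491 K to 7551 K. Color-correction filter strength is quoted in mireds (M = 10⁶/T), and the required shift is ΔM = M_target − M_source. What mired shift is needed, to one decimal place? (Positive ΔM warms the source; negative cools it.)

-21.6 mireds

M_source = 10⁶/6491 = 154.059; M_target = 10⁶/7551 = 132.433.
ΔM = 132.433 − 154.059 = -21.627 → -21.6 mireds, a cooling shift.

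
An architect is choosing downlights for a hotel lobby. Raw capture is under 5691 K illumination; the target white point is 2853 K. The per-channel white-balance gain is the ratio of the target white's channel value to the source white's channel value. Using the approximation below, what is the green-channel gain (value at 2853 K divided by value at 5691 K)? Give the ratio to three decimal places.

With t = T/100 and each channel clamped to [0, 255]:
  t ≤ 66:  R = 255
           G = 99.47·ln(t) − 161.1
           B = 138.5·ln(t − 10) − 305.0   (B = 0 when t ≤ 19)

0.715

At 5691 K (t = 56.91):
  G = 99.47·ln 56.91 − 161.1 = 99.47·4.0415 − 161.1 = 240.905.
At 2853 K (t = 28.53):
  G = 99.47·ln 28.53 − 161.1 = 99.47·3.3510 − 161.1 = 172.220.
Gain = 172.220 / 240.905 = 0.7149 → 0.715.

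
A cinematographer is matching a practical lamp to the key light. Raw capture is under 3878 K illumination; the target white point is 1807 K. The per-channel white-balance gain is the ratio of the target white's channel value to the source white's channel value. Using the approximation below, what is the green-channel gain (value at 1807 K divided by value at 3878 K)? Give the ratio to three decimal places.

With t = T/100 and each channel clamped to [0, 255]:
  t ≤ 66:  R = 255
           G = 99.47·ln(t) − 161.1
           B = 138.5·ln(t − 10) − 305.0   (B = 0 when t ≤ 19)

At 3878 K (t = 38.78):
  G = 99.47·ln 38.78 − 161.1 = 99.47·3.6579 − 161.1 = 202.752.
At 1807 K (t = 18.07):
  G = 99.47·ln 18.07 − 161.1 = 99.47·2.8943 − 161.1 = 126.791.
Gain = 126.791 / 202.752 = 0.6254 → 0.625.

0.625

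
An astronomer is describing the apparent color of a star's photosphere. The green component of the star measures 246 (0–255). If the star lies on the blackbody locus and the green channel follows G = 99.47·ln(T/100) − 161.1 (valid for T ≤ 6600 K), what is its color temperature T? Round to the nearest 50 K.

ln t = (246 + 161.1) / 99.47 = 4.0927.
t = e^4.0927 = 59.901.
T = 100·t = 5990 K → 6000 K to the nearest 50 K.

6000 K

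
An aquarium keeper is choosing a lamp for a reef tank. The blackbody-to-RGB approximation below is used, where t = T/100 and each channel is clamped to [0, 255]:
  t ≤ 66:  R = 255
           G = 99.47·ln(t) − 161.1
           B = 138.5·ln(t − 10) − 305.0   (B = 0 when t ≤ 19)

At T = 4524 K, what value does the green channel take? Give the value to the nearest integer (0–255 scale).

t = 4524/100 = 45.24; the t ≤ 66 branch applies.
G = 99.47·ln 45.24 − 161.1 = 99.47·3.8120 − 161.1 = 218.078.
Rounded: 218.

218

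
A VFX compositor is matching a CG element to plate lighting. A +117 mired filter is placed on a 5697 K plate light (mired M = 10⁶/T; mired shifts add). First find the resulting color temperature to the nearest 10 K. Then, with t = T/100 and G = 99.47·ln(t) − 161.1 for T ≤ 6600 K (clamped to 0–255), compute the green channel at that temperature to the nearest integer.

190

M_in = 10⁶/5697 = 175.53; M_out = 175.53 + (+117) = 292.53.
T_out = 10⁶/292.53 = 3418.4 K → 3420 K; t = 34.2.
G = 99.47·ln 34.2 − 161.1 = 99.47·3.5322 − 161.1 = 190.250.
Rounded: 190.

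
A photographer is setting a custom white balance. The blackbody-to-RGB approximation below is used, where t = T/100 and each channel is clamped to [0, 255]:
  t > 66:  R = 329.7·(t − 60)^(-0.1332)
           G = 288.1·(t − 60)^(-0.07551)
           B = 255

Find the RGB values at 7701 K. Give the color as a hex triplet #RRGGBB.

#E2E9FF

t = 7701/100 = 77.01; the t > 66 branch applies.
R = 329.7·(77.01 − 60)^(-0.1332) = 329.7·17.01^(-0.1332) = 329.7·0.68560 = 226.042.
G = 288.1·(77.01 − 60)^(-0.07551) = 288.1·17.01^(-0.07551) = 288.1·0.80736 = 232.602.
B = 255 by definition for t > 66.
Rounded: (226, 233, 255).
In hex: #E2E9FF.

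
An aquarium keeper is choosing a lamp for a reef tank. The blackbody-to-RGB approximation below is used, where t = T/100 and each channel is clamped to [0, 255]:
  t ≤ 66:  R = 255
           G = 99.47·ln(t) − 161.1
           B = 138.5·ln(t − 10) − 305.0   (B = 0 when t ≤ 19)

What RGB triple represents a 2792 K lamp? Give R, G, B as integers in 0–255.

R=255, G=170, B=95

t = 2792/100 = 27.92; the t ≤ 66 branch applies.
R = 255 by definition for t ≤ 66.
G = 99.47·ln 27.92 − 161.1 = 99.47·3.3293 − 161.1 = 170.070.
B = 138.5·ln(27.92 − 10) − 305.0 = 138.5·ln 17.92 − 305.0 = 138.5·2.8859 − 305.0 = 94.700.
Rounded: (255, 170, 95).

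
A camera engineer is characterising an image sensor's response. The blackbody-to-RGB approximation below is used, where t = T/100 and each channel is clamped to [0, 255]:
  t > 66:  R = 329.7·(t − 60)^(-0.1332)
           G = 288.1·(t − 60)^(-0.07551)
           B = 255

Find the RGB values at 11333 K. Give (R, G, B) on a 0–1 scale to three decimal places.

t = 11333/100 = 113.33; the t > 66 branch applies.
R = 329.7·(113.33 − 60)^(-0.1332) = 329.7·53.33^(-0.1332) = 329.7·0.58880 = 194.127.
G = 288.1·(113.33 − 60)^(-0.07551) = 288.1·53.33^(-0.07551) = 288.1·0.74062 = 213.373.
B = 255 by definition for t > 66.
Dividing each by 255: (0.7613, 0.8368, 1.0000) → (0.761, 0.837, 1.000).

(0.761, 0.837, 1.000)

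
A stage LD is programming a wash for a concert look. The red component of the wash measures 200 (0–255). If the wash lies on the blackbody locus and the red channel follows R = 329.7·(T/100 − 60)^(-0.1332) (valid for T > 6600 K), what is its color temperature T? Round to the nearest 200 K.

10200 K

(t − 60)^(-0.1332) = 200/329.7 = 0.60661.
t − 60 = 0.60661^(1/-0.1332) = 0.60661^(-7.508) = 42.638, so t = 102.638.
T = 100·t = 10264 K → 10200 K to the nearest 200 K.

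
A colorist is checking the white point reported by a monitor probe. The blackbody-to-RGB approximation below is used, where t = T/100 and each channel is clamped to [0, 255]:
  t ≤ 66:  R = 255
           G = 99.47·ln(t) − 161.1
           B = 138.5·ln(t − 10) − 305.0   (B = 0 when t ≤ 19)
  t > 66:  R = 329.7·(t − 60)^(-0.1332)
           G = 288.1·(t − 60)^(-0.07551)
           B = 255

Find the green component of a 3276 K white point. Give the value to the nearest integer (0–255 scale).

186

t = 3276/100 = 32.76; the t ≤ 66 branch applies.
G = 99.47·ln 32.76 − 161.1 = 99.47·3.4892 − 161.1 = 185.972.
Rounded: 186.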